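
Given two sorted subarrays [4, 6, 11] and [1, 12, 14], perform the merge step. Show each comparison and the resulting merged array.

Merging process:

Compare 4 vs 1: take 1 from right. Merged: [1]
Compare 4 vs 12: take 4 from left. Merged: [1, 4]
Compare 6 vs 12: take 6 from left. Merged: [1, 4, 6]
Compare 11 vs 12: take 11 from left. Merged: [1, 4, 6, 11]
Append remaining from right: [12, 14]. Merged: [1, 4, 6, 11, 12, 14]

Final merged array: [1, 4, 6, 11, 12, 14]
Total comparisons: 4

The merged array is [1, 4, 6, 11, 12, 14], requiring 4 comparisons. The merge step runs in O(n) time where n is the total number of elements.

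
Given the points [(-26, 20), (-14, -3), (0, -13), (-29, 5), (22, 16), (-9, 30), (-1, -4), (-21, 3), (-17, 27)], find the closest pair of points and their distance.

Computing all pairwise distances among 9 points:

d((-26, 20), (-14, -3)) = 25.9422
d((-26, 20), (0, -13)) = 42.0119
d((-26, 20), (-29, 5)) = 15.2971
d((-26, 20), (22, 16)) = 48.1664
d((-26, 20), (-9, 30)) = 19.7231
d((-26, 20), (-1, -4)) = 34.6554
d((-26, 20), (-21, 3)) = 17.72
d((-26, 20), (-17, 27)) = 11.4018
d((-14, -3), (0, -13)) = 17.2047
d((-14, -3), (-29, 5)) = 17.0
d((-14, -3), (22, 16)) = 40.7063
d((-14, -3), (-9, 30)) = 33.3766
d((-14, -3), (-1, -4)) = 13.0384
d((-14, -3), (-21, 3)) = 9.2195
d((-14, -3), (-17, 27)) = 30.1496
d((0, -13), (-29, 5)) = 34.1321
d((0, -13), (22, 16)) = 36.4005
d((0, -13), (-9, 30)) = 43.9318
d((0, -13), (-1, -4)) = 9.0554
d((0, -13), (-21, 3)) = 26.4008
d((0, -13), (-17, 27)) = 43.4626
d((-29, 5), (22, 16)) = 52.1728
d((-29, 5), (-9, 30)) = 32.0156
d((-29, 5), (-1, -4)) = 29.4109
d((-29, 5), (-21, 3)) = 8.2462 <-- minimum
d((-29, 5), (-17, 27)) = 25.0599
d((22, 16), (-9, 30)) = 34.0147
d((22, 16), (-1, -4)) = 30.4795
d((22, 16), (-21, 3)) = 44.9222
d((22, 16), (-17, 27)) = 40.5216
d((-9, 30), (-1, -4)) = 34.9285
d((-9, 30), (-21, 3)) = 29.5466
d((-9, 30), (-17, 27)) = 8.544
d((-1, -4), (-21, 3)) = 21.1896
d((-1, -4), (-17, 27)) = 34.8855
d((-21, 3), (-17, 27)) = 24.3311

Closest pair: (-29, 5) and (-21, 3) with distance 8.2462

The closest pair is (-29, 5) and (-21, 3) with Euclidean distance 8.2462. For 9 points, brute-force pairwise comparison is shown above. For large n, the divide-and-conquer algorithm (sort by x, recurse on halves, check the dividing strip) achieves O(n log n).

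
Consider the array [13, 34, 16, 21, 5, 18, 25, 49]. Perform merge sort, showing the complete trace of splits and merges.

Merge sort trace:

Split: [13, 34, 16, 21, 5, 18, 25, 49] -> [13, 34, 16, 21] and [5, 18, 25, 49]
  Split: [13, 34, 16, 21] -> [13, 34] and [16, 21]
    Split: [13, 34] -> [13] and [34]
    Merge: [13] + [34] -> [13, 34]
    Split: [16, 21] -> [16] and [21]
    Merge: [16] + [21] -> [16, 21]
  Merge: [13, 34] + [16, 21] -> [13, 16, 21, 34]
  Split: [5, 18, 25, 49] -> [5, 18] and [25, 49]
    Split: [5, 18] -> [5] and [18]
    Merge: [5] + [18] -> [5, 18]
    Split: [25, 49] -> [25] and [49]
    Merge: [25] + [49] -> [25, 49]
  Merge: [5, 18] + [25, 49] -> [5, 18, 25, 49]
Merge: [13, 16, 21, 34] + [5, 18, 25, 49] -> [5, 13, 16, 18, 21, 25, 34, 49]

Final sorted array: [5, 13, 16, 18, 21, 25, 34, 49]

The merge sort proceeds by recursively splitting the array and merging sorted halves.
After all merges, the sorted array is [5, 13, 16, 18, 21, 25, 34, 49].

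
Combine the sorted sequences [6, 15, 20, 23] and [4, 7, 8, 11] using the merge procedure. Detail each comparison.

Merging process:

Compare 6 vs 4: take 4 from right. Merged: [4]
Compare 6 vs 7: take 6 from left. Merged: [4, 6]
Compare 15 vs 7: take 7 from right. Merged: [4, 6, 7]
Compare 15 vs 8: take 8 from right. Merged: [4, 6, 7, 8]
Compare 15 vs 11: take 11 from right. Merged: [4, 6, 7, 8, 11]
Append remaining from left: [15, 20, 23]. Merged: [4, 6, 7, 8, 11, 15, 20, 23]

Final merged array: [4, 6, 7, 8, 11, 15, 20, 23]
Total comparisons: 5

The merged array is [4, 6, 7, 8, 11, 15, 20, 23], requiring 5 comparisons. The merge step runs in O(n) time where n is the total number of elements.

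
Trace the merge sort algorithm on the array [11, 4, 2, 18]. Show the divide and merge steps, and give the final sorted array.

Merge sort trace:

Split: [11, 4, 2, 18] -> [11, 4] and [2, 18]
  Split: [11, 4] -> [11] and [4]
  Merge: [11] + [4] -> [4, 11]
  Split: [2, 18] -> [2] and [18]
  Merge: [2] + [18] -> [2, 18]
Merge: [4, 11] + [2, 18] -> [2, 4, 11, 18]

Final sorted array: [2, 4, 11, 18]

The merge sort proceeds by recursively splitting the array and merging sorted halves.
After all merges, the sorted array is [2, 4, 11, 18].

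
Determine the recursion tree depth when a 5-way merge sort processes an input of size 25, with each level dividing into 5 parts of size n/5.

For divide and conquer with division factor 5:

Problem sizes at each level:
Level 0: 25
Level 1: 5
Level 2: 1

The root is level 0 and the size-1 base case is level 2 (the tree spans levels 0 through 2, i.e. 3 levels counting the root), so the depth is the number of divisions: log_5(25) = 2

The recursion tree depth is log_5(25) = 2. At each level, the problem size is divided by 5, so it takes 2 divisions to reduce to a base case of size 1. The algorithm makes 5 recursive calls at each level.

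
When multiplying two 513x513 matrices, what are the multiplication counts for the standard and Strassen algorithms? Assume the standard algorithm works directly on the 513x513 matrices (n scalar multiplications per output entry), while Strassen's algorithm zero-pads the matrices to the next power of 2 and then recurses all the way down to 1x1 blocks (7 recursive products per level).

Matrix multiplication for 513x513 matrices:

Strassen's algorithm requires power-of-2 dimensions. Pad 513x513 to 1024x1024 (next power of 2).

Standard algorithm: 513^3 = 135005697 multiplications
Strassen's algorithm: 7^(log2(1024)) = 7^10 = 282475249 multiplications
Difference: 135005697 - 282475249 = -147469552 (Strassen uses MORE here due to padding overhead — for small or just-over-power-of-2 n, padding can outweigh the per-level savings)

Standard: 135005697 multiplications (513^3). Strassen: 282475249 multiplications (7^10, after padding to 1024x1024). Strassen reduces 8 recursive multiplications to 7 at each level.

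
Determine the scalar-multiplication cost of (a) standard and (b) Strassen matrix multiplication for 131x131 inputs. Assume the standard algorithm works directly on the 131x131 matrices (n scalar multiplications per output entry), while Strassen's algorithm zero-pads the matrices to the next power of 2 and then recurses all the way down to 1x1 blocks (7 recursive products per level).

Matrix multiplication for 131x131 matrices:

Strassen's algorithm requires power-of-2 dimensions. Pad 131x131 to 256x256 (next power of 2).

Standard algorithm: 131^3 = 2248091 multiplications
Strassen's algorithm: 7^(log2(256)) = 7^8 = 5764801 multiplications
Difference: 2248091 - 5764801 = -3516710 (Strassen uses MORE here due to padding overhead — for small or just-over-power-of-2 n, padding can outweigh the per-level savings)

Standard: 2248091 multiplications (131^3). Strassen: 5764801 multiplications (7^8, after padding to 256x256). Strassen reduces 8 recursive multiplications to 7 at each level.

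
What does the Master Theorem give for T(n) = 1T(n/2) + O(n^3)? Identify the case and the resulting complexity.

Master Theorem for T(n) = 1T(n/2) + O(n^3):

a = 1, b = 2, c = 3
log_b(a) = log_2(1) = 0.0000

Case 3: c = 3 > log_2(1) = 0.0000
T(n) = O(n^3) = O(n^3)

For T(n) = 1T(n/2) + O(n^3): log_2(1) = 0.0000. This is Case 3 of the Master Theorem (c > log_b(a), work dominated by root), giving O(n^3).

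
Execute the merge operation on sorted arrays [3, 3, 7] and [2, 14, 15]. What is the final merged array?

Merging process:

Compare 3 vs 2: take 2 from right. Merged: [2]
Compare 3 vs 14: take 3 from left. Merged: [2, 3]
Compare 3 vs 14: take 3 from left. Merged: [2, 3, 3]
Compare 7 vs 14: take 7 from left. Merged: [2, 3, 3, 7]
Append remaining from right: [14, 15]. Merged: [2, 3, 3, 7, 14, 15]

Final merged array: [2, 3, 3, 7, 14, 15]
Total comparisons: 4

The merged array is [2, 3, 3, 7, 14, 15], requiring 4 comparisons. The merge step runs in O(n) time where n is the total number of elements.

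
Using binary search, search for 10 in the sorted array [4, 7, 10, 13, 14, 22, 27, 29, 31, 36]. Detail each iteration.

Binary search for 10 in [4, 7, 10, 13, 14, 22, 27, 29, 31, 36]:

lo=0, hi=9, mid=4, arr[mid]=14 -> 14 > 10, search left half
lo=0, hi=3, mid=1, arr[mid]=7 -> 7 < 10, search right half
lo=2, hi=3, mid=2, arr[mid]=10 -> Found target at index 2!

Binary search finds 10 at index 2 after 3 comparisons. The search repeatedly halves the search space by comparing with the middle element.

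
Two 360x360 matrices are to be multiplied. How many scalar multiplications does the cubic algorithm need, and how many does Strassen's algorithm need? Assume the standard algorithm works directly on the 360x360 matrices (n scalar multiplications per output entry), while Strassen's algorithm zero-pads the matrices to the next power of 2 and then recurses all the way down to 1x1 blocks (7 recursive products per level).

Matrix multiplication for 360x360 matrices:

Strassen's algorithm requires power-of-2 dimensions. Pad 360x360 to 512x512 (next power of 2).

Standard algorithm: 360^3 = 46656000 multiplications
Strassen's algorithm: 7^(log2(512)) = 7^9 = 40353607 multiplications
Savings: 46656000 - 40353607 = 6302393 multiplications

Standard: 46656000 multiplications (360^3). Strassen: 40353607 multiplications (7^9, after padding to 512x512). Strassen reduces 8 recursive multiplications to 7 at each level.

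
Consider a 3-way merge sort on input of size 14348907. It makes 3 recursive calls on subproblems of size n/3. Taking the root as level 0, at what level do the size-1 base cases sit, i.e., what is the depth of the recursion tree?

For divide and conquer with division factor 3:

Problem sizes at each level:
Level 0: 14348907
Level 1: 4782969
Level 2: 1594323
Level 3: 531441
Level 4: 177147
Level 5: 59049
Level 6: 19683
Level 7: 6561
Level 8: 2187
Level 9: 729
Level 10: 243
Level 11: 81
Level 12: 27
Level 13: 9
Level 14: 3
Level 15: 1

The root is level 0 and the size-1 base case is level 15 (the tree spans levels 0 through 15, i.e. 16 levels counting the root), so the depth is the number of divisions: log_3(14348907) = 15

The recursion tree depth is log_3(14348907) = 15. At each level, the problem size is divided by 3, so it takes 15 divisions to reduce to a base case of size 1. The algorithm makes 3 recursive calls at each level.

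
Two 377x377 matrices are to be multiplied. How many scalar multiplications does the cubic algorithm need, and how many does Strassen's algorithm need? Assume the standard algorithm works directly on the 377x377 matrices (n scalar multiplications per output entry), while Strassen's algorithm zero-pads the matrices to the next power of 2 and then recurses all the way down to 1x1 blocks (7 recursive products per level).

Matrix multiplication for 377x377 matrices:

Strassen's algorithm requires power-of-2 dimensions. Pad 377x377 to 512x512 (next power of 2).

Standard algorithm: 377^3 = 53582633 multiplications
Strassen's algorithm: 7^(log2(512)) = 7^9 = 40353607 multiplications
Savings: 53582633 - 40353607 = 13229026 multiplications

Standard: 53582633 multiplications (377^3). Strassen: 40353607 multiplications (7^9, after padding to 512x512). Strassen reduces 8 recursive multiplications to 7 at each level.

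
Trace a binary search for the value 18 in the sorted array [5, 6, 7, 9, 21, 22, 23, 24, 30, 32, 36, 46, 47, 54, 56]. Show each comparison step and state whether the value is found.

Binary search for 18 in [5, 6, 7, 9, 21, 22, 23, 24, 30, 32, 36, 46, 47, 54, 56]:

lo=0, hi=14, mid=7, arr[mid]=24 -> 24 > 18, search left half
lo=0, hi=6, mid=3, arr[mid]=9 -> 9 < 18, search right half
lo=4, hi=6, mid=5, arr[mid]=22 -> 22 > 18, search left half
lo=4, hi=4, mid=4, arr[mid]=21 -> 21 > 18, search left half
lo=4 > hi=3, target 18 not found

Binary search determines that 18 is not in the array after 4 comparisons. The search space was exhausted without finding the target.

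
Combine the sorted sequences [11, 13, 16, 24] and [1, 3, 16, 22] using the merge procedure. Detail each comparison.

Merging process:

Compare 11 vs 1: take 1 from right. Merged: [1]
Compare 11 vs 3: take 3 from right. Merged: [1, 3]
Compare 11 vs 16: take 11 from left. Merged: [1, 3, 11]
Compare 13 vs 16: take 13 from left. Merged: [1, 3, 11, 13]
Compare 16 vs 16: take 16 from left. Merged: [1, 3, 11, 13, 16]
Compare 24 vs 16: take 16 from right. Merged: [1, 3, 11, 13, 16, 16]
Compare 24 vs 22: take 22 from right. Merged: [1, 3, 11, 13, 16, 16, 22]
Append remaining from left: [24]. Merged: [1, 3, 11, 13, 16, 16, 22, 24]

Final merged array: [1, 3, 11, 13, 16, 16, 22, 24]
Total comparisons: 7

The merged array is [1, 3, 11, 13, 16, 16, 22, 24], requiring 7 comparisons. The merge step runs in O(n) time where n is the total number of elements.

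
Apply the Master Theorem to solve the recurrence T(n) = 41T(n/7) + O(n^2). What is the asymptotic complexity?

Master Theorem for T(n) = 41T(n/7) + O(n^2):

a = 41, b = 7, c = 2
log_b(a) = log_7(41) = 1.9084

Case 3: c = 2 > log_7(41) = 1.9084
T(n) = O(n^2) = O(n^2)

For T(n) = 41T(n/7) + O(n^2): log_7(41) = 1.9084. This is Case 3 of the Master Theorem (c > log_b(a), work dominated by root), giving O(n^2).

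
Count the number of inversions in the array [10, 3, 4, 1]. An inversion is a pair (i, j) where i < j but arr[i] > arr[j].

Finding inversions in [10, 3, 4, 1]:

(0, 1): arr[0]=10 > arr[1]=3
(0, 2): arr[0]=10 > arr[2]=4
(0, 3): arr[0]=10 > arr[3]=1
(1, 3): arr[1]=3 > arr[3]=1
(2, 3): arr[2]=4 > arr[3]=1

Total inversions: 5

The array has 5 inversion(s): (0,1), (0,2), (0,3), (1,3), (2,3). Each pair (i,j) satisfies i < j and arr[i] > arr[j].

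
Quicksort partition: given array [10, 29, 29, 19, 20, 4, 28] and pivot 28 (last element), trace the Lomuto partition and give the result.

Lomuto partition with pivot = 28:

Initial array: [10, 29, 29, 19, 20, 4, 28]

arr[0]=10 <= 28: swap with position 0, array becomes [10, 29, 29, 19, 20, 4, 28]
arr[1]=29 > 28: no swap
arr[2]=29 > 28: no swap
arr[3]=19 <= 28: swap with position 1, array becomes [10, 19, 29, 29, 20, 4, 28]
arr[4]=20 <= 28: swap with position 2, array becomes [10, 19, 20, 29, 29, 4, 28]
arr[5]=4 <= 28: swap with position 3, array becomes [10, 19, 20, 4, 29, 29, 28]

Place pivot at position 4: [10, 19, 20, 4, 28, 29, 29]
Pivot position: 4

After partitioning with pivot 28, the array becomes [10, 19, 20, 4, 28, 29, 29]. The pivot is placed at index 4. All elements to the left of the pivot are <= 28, and all elements to the right are > 28.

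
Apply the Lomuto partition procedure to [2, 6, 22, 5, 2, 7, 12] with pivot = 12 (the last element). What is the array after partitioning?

Lomuto partition with pivot = 12:

Initial array: [2, 6, 22, 5, 2, 7, 12]

arr[0]=2 <= 12: swap with position 0, array becomes [2, 6, 22, 5, 2, 7, 12]
arr[1]=6 <= 12: swap with position 1, array becomes [2, 6, 22, 5, 2, 7, 12]
arr[2]=22 > 12: no swap
arr[3]=5 <= 12: swap with position 2, array becomes [2, 6, 5, 22, 2, 7, 12]
arr[4]=2 <= 12: swap with position 3, array becomes [2, 6, 5, 2, 22, 7, 12]
arr[5]=7 <= 12: swap with position 4, array becomes [2, 6, 5, 2, 7, 22, 12]

Place pivot at position 5: [2, 6, 5, 2, 7, 12, 22]
Pivot position: 5

After partitioning with pivot 12, the array becomes [2, 6, 5, 2, 7, 12, 22]. The pivot is placed at index 5. All elements to the left of the pivot are <= 12, and all elements to the right are > 12.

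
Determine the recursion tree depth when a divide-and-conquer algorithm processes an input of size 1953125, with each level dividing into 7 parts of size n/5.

For divide and conquer with division factor 5:

Problem sizes at each level:
Level 0: 1953125
Level 1: 390625
Level 2: 78125
Level 3: 15625
Level 4: 3125
Level 5: 625
Level 6: 125
Level 7: 25
Level 8: 5
Level 9: 1

The root is level 0 and the size-1 base case is level 9 (the tree spans levels 0 through 9, i.e. 10 levels counting the root), so the depth is the number of divisions: log_5(1953125) = 9

The recursion tree depth is log_5(1953125) = 9. At each level, the problem size is divided by 5, so it takes 9 divisions to reduce to a base case of size 1. The algorithm makes 7 recursive calls at each level.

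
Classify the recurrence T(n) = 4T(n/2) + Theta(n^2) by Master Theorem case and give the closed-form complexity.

Master Theorem for T(n) = 4T(n/2) + O(n^2):

a = 4, b = 2, c = 2
log_b(a) = log_2(4) = 2.0000

Case 2: c = 2 = log_2(4) = 2.0000
T(n) = O(n^2 log n) = O(n^2 log n)

For T(n) = 4T(n/2) + O(n^2): log_2(4) = 2.0000. This is Case 2 of the Master Theorem (c = log_b(a), equal work at all levels), giving O(n^2 log n).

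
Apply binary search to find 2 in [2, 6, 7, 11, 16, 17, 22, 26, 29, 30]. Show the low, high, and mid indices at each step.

Binary search for 2 in [2, 6, 7, 11, 16, 17, 22, 26, 29, 30]:

lo=0, hi=9, mid=4, arr[mid]=16 -> 16 > 2, search left half
lo=0, hi=3, mid=1, arr[mid]=6 -> 6 > 2, search left half
lo=0, hi=0, mid=0, arr[mid]=2 -> Found target at index 0!

Binary search finds 2 at index 0 after 3 comparisons. The search repeatedly halves the search space by comparing with the middle element.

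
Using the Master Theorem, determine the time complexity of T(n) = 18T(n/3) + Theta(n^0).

Master Theorem for T(n) = 18T(n/3) + O(n^0):

a = 18, b = 3, c = 0
log_b(a) = log_3(18) = 2.6309

Case 1: c = 0 < log_3(18) = 2.6309
T(n) = O(n^(log_3 18))

For T(n) = 18T(n/3) + O(n^0): log_3(18) = 2.6309. This is Case 1 of the Master Theorem (c < log_b(a), work dominated by leaves), giving O(n^(log_3 18)).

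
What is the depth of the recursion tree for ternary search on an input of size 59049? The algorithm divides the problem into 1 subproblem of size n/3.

For divide and conquer with division factor 3:

Problem sizes at each level:
Level 0: 59049
Level 1: 19683
Level 2: 6561
Level 3: 2187
Level 4: 729
Level 5: 243
Level 6: 81
Level 7: 27
Level 8: 9
Level 9: 3
Level 10: 1

The root is level 0 and the size-1 base case is level 10 (the tree spans levels 0 through 10, i.e. 11 levels counting the root), so the depth is the number of divisions: log_3(59049) = 10

The recursion tree depth is log_3(59049) = 10. At each level, the problem size is divided by 3, so it takes 10 divisions to reduce to a base case of size 1. The algorithm makes 1 recursive call at each level.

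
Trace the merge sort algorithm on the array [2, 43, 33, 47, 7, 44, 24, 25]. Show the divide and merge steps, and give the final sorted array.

Merge sort trace:

Split: [2, 43, 33, 47, 7, 44, 24, 25] -> [2, 43, 33, 47] and [7, 44, 24, 25]
  Split: [2, 43, 33, 47] -> [2, 43] and [33, 47]
    Split: [2, 43] -> [2] and [43]
    Merge: [2] + [43] -> [2, 43]
    Split: [33, 47] -> [33] and [47]
    Merge: [33] + [47] -> [33, 47]
  Merge: [2, 43] + [33, 47] -> [2, 33, 43, 47]
  Split: [7, 44, 24, 25] -> [7, 44] and [24, 25]
    Split: [7, 44] -> [7] and [44]
    Merge: [7] + [44] -> [7, 44]
    Split: [24, 25] -> [24] and [25]
    Merge: [24] + [25] -> [24, 25]
  Merge: [7, 44] + [24, 25] -> [7, 24, 25, 44]
Merge: [2, 33, 43, 47] + [7, 24, 25, 44] -> [2, 7, 24, 25, 33, 43, 44, 47]

Final sorted array: [2, 7, 24, 25, 33, 43, 44, 47]

The merge sort proceeds by recursively splitting the array and merging sorted halves.
After all merges, the sorted array is [2, 7, 24, 25, 33, 43, 44, 47].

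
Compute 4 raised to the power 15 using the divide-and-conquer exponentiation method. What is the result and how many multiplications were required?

Computing 4^15 by squaring (build up from 4^1; each line after the first costs one multiplication):

4^1 = 4
4^2 = (4^1)^2 = 4^2 = 16
4^3 = 4 * 4^2 = 4 * 16 = 64
4^6 = (4^3)^2 = 64^2 = 4096
4^7 = 4 * 4^6 = 4 * 4096 = 16384
4^14 = (4^7)^2 = 16384^2 = 268435456
4^15 = 4 * 4^14 = 4 * 268435456 = 1073741824

Result: 1073741824
Multiplications needed: 6 (6 lines after 4^1)

4^15 = 1073741824. Using exponentiation by squaring, this requires 6 multiplications. The key idea: if the exponent is even, square the half-power; if odd, multiply by the base once.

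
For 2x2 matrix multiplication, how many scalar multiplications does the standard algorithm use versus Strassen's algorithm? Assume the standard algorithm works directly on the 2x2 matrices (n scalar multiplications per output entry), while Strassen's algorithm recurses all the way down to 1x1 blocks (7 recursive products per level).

Matrix multiplication for 2x2 matrices:

Standard algorithm: 2^3 = 8 multiplications
Strassen's algorithm: 7^(log2(2)) = 7^1 = 7 multiplications
Savings: 8 - 7 = 1 multiplications

Standard: 8 multiplications (2^3). Strassen: 7 multiplications (7^1). Strassen reduces 8 recursive multiplications to 7 at each level.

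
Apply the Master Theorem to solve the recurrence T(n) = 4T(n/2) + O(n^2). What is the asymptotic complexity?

Master Theorem for T(n) = 4T(n/2) + O(n^2):

a = 4, b = 2, c = 2
log_b(a) = log_2(4) = 2.0000

Case 2: c = 2 = log_2(4) = 2.0000
T(n) = O(n^2 log n) = O(n^2 log n)

For T(n) = 4T(n/2) + O(n^2): log_2(4) = 2.0000. This is Case 2 of the Master Theorem (c = log_b(a), equal work at all levels), giving O(n^2 log n).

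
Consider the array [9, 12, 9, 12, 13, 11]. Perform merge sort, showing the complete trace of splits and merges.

Merge sort trace:

Split: [9, 12, 9, 12, 13, 11] -> [9, 12, 9] and [12, 13, 11]
  Split: [9, 12, 9] -> [9] and [12, 9]
    Split: [12, 9] -> [12] and [9]
    Merge: [12] + [9] -> [9, 12]
  Merge: [9] + [9, 12] -> [9, 9, 12]
  Split: [12, 13, 11] -> [12] and [13, 11]
    Split: [13, 11] -> [13] and [11]
    Merge: [13] + [11] -> [11, 13]
  Merge: [12] + [11, 13] -> [11, 12, 13]
Merge: [9, 9, 12] + [11, 12, 13] -> [9, 9, 11, 12, 12, 13]

Final sorted array: [9, 9, 11, 12, 12, 13]

The merge sort proceeds by recursively splitting the array and merging sorted halves.
After all merges, the sorted array is [9, 9, 11, 12, 12, 13].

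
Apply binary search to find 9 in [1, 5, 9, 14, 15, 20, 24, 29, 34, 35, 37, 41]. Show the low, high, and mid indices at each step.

Binary search for 9 in [1, 5, 9, 14, 15, 20, 24, 29, 34, 35, 37, 41]:

lo=0, hi=11, mid=5, arr[mid]=20 -> 20 > 9, search left half
lo=0, hi=4, mid=2, arr[mid]=9 -> Found target at index 2!

Binary search finds 9 at index 2 after 2 comparisons. The search repeatedly halves the search space by comparing with the middle element.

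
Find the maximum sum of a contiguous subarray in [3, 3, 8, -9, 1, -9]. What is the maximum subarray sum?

Using Kadane's algorithm on [3, 3, 8, -9, 1, -9]:

Scanning through the array:
Position 1 (value 3): max_ending_here = 6, max_so_far = 6
Position 2 (value 8): max_ending_here = 14, max_so_far = 14
Position 3 (value -9): max_ending_here = 5, max_so_far = 14
Position 4 (value 1): max_ending_here = 6, max_so_far = 14
Position 5 (value -9): max_ending_here = -3, max_so_far = 14

Maximum subarray: [3, 3, 8]
Maximum sum: 14

The maximum subarray is [3, 3, 8] with sum 14. This subarray runs from index 0 to index 2.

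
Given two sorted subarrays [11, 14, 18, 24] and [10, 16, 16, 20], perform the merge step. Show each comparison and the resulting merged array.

Merging process:

Compare 11 vs 10: take 10 from right. Merged: [10]
Compare 11 vs 16: take 11 from left. Merged: [10, 11]
Compare 14 vs 16: take 14 from left. Merged: [10, 11, 14]
Compare 18 vs 16: take 16 from right. Merged: [10, 11, 14, 16]
Compare 18 vs 16: take 16 from right. Merged: [10, 11, 14, 16, 16]
Compare 18 vs 20: take 18 from left. Merged: [10, 11, 14, 16, 16, 18]
Compare 24 vs 20: take 20 from right. Merged: [10, 11, 14, 16, 16, 18, 20]
Append remaining from left: [24]. Merged: [10, 11, 14, 16, 16, 18, 20, 24]

Final merged array: [10, 11, 14, 16, 16, 18, 20, 24]
Total comparisons: 7

The merged array is [10, 11, 14, 16, 16, 18, 20, 24], requiring 7 comparisons. The merge step runs in O(n) time where n is the total number of elements.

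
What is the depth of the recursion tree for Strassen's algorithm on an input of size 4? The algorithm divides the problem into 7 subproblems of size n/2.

For divide and conquer with division factor 2:

Problem sizes at each level:
Level 0: 4
Level 1: 2
Level 2: 1

The root is level 0 and the size-1 base case is level 2 (the tree spans levels 0 through 2, i.e. 3 levels counting the root), so the depth is the number of divisions: log_2(4) = 2

The recursion tree depth is log_2(4) = 2. At each level, the problem size is divided by 2, so it takes 2 divisions to reduce to a base case of size 1. The algorithm makes 7 recursive calls at each level.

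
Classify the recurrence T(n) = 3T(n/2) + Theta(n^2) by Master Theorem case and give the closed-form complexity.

Master Theorem for T(n) = 3T(n/2) + O(n^2):

a = 3, b = 2, c = 2
log_b(a) = log_2(3) = 1.5850

Case 3: c = 2 > log_2(3) = 1.5850
T(n) = O(n^2) = O(n^2)

For T(n) = 3T(n/2) + O(n^2): log_2(3) = 1.5850. This is Case 3 of the Master Theorem (c > log_b(a), work dominated by root), giving O(n^2).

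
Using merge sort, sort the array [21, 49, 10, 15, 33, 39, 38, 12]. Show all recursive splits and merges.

Merge sort trace:

Split: [21, 49, 10, 15, 33, 39, 38, 12] -> [21, 49, 10, 15] and [33, 39, 38, 12]
  Split: [21, 49, 10, 15] -> [21, 49] and [10, 15]
    Split: [21, 49] -> [21] and [49]
    Merge: [21] + [49] -> [21, 49]
    Split: [10, 15] -> [10] and [15]
    Merge: [10] + [15] -> [10, 15]
  Merge: [21, 49] + [10, 15] -> [10, 15, 21, 49]
  Split: [33, 39, 38, 12] -> [33, 39] and [38, 12]
    Split: [33, 39] -> [33] and [39]
    Merge: [33] + [39] -> [33, 39]
    Split: [38, 12] -> [38] and [12]
    Merge: [38] + [12] -> [12, 38]
  Merge: [33, 39] + [12, 38] -> [12, 33, 38, 39]
Merge: [10, 15, 21, 49] + [12, 33, 38, 39] -> [10, 12, 15, 21, 33, 38, 39, 49]

Final sorted array: [10, 12, 15, 21, 33, 38, 39, 49]

The merge sort proceeds by recursively splitting the array and merging sorted halves.
After all merges, the sorted array is [10, 12, 15, 21, 33, 38, 39, 49].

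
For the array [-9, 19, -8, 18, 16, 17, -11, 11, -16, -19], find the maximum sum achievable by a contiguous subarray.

Using Kadane's algorithm on [-9, 19, -8, 18, 16, 17, -11, 11, -16, -19]:

Scanning through the array:
Position 1 (value 19): max_ending_here = 19, max_so_far = 19
Position 2 (value -8): max_ending_here = 11, max_so_far = 19
Position 3 (value 18): max_ending_here = 29, max_so_far = 29
Position 4 (value 16): max_ending_here = 45, max_so_far = 45
Position 5 (value 17): max_ending_here = 62, max_so_far = 62
Position 6 (value -11): max_ending_here = 51, max_so_far = 62
Position 7 (value 11): max_ending_here = 62, max_so_far = 62
Position 8 (value -16): max_ending_here = 46, max_so_far = 62
Position 9 (value -19): max_ending_here = 27, max_so_far = 62

Maximum subarray: [19, -8, 18, 16, 17]
Maximum sum: 62

The maximum subarray is [19, -8, 18, 16, 17] with sum 62. This subarray runs from index 1 to index 5.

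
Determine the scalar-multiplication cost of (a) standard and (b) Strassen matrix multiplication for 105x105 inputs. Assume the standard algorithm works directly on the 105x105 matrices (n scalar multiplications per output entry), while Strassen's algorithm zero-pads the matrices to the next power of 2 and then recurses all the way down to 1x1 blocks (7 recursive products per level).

Matrix multiplication for 105x105 matrices:

Strassen's algorithm requires power-of-2 dimensions. Pad 105x105 to 128x128 (next power of 2).

Standard algorithm: 105^3 = 1157625 multiplications
Strassen's algorithm: 7^(log2(128)) = 7^7 = 823543 multiplications
Savings: 1157625 - 823543 = 334082 multiplications

Standard: 1157625 multiplications (105^3). Strassen: 823543 multiplications (7^7, after padding to 128x128). Strassen reduces 8 recursive multiplications to 7 at each level.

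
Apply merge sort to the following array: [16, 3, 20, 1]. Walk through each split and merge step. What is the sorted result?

Merge sort trace:

Split: [16, 3, 20, 1] -> [16, 3] and [20, 1]
  Split: [16, 3] -> [16] and [3]
  Merge: [16] + [3] -> [3, 16]
  Split: [20, 1] -> [20] and [1]
  Merge: [20] + [1] -> [1, 20]
Merge: [3, 16] + [1, 20] -> [1, 3, 16, 20]

Final sorted array: [1, 3, 16, 20]

The merge sort proceeds by recursively splitting the array and merging sorted halves.
After all merges, the sorted array is [1, 3, 16, 20].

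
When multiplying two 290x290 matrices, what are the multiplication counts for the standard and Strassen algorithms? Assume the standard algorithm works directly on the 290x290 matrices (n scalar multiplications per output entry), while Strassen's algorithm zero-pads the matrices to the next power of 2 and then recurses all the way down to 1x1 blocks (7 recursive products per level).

Matrix multiplication for 290x290 matrices:

Strassen's algorithm requires power-of-2 dimensions. Pad 290x290 to 512x512 (next power of 2).

Standard algorithm: 290^3 = 24389000 multiplications
Strassen's algorithm: 7^(log2(512)) = 7^9 = 40353607 multiplications
Difference: 24389000 - 40353607 = -15964607 (Strassen uses MORE here due to padding overhead — for small or just-over-power-of-2 n, padding can outweigh the per-level savings)

Standard: 24389000 multiplications (290^3). Strassen: 40353607 multiplications (7^9, after padding to 512x512). Strassen reduces 8 recursive multiplications to 7 at each level.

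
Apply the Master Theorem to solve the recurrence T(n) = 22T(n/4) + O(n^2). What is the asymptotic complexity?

Master Theorem for T(n) = 22T(n/4) + O(n^2):

a = 22, b = 4, c = 2
log_b(a) = log_4(22) = 2.2297

Case 1: c = 2 < log_4(22) = 2.2297
T(n) = O(n^(log_4 22))

For T(n) = 22T(n/4) + O(n^2): log_4(22) = 2.2297. This is Case 1 of the Master Theorem (c < log_b(a), work dominated by leaves), giving O(n^(log_4 22)).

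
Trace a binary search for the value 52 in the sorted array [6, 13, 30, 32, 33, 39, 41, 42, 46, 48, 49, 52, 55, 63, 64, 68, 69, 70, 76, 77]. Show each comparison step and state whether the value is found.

Binary search for 52 in [6, 13, 30, 32, 33, 39, 41, 42, 46, 48, 49, 52, 55, 63, 64, 68, 69, 70, 76, 77]:

lo=0, hi=19, mid=9, arr[mid]=48 -> 48 < 52, search right half
lo=10, hi=19, mid=14, arr[mid]=64 -> 64 > 52, search left half
lo=10, hi=13, mid=11, arr[mid]=52 -> Found target at index 11!

Binary search finds 52 at index 11 after 3 comparisons. The search repeatedly halves the search space by comparing with the middle element.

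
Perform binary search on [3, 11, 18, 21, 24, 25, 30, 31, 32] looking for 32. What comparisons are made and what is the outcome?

Binary search for 32 in [3, 11, 18, 21, 24, 25, 30, 31, 32]:

lo=0, hi=8, mid=4, arr[mid]=24 -> 24 < 32, search right half
lo=5, hi=8, mid=6, arr[mid]=30 -> 30 < 32, search right half
lo=7, hi=8, mid=7, arr[mid]=31 -> 31 < 32, search right half
lo=8, hi=8, mid=8, arr[mid]=32 -> Found target at index 8!

Binary search finds 32 at index 8 after 4 comparisons. The search repeatedly halves the search space by comparing with the middle element.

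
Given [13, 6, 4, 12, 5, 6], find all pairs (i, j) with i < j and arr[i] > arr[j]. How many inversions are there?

Finding inversions in [13, 6, 4, 12, 5, 6]:

(0, 1): arr[0]=13 > arr[1]=6
(0, 2): arr[0]=13 > arr[2]=4
(0, 3): arr[0]=13 > arr[3]=12
(0, 4): arr[0]=13 > arr[4]=5
(0, 5): arr[0]=13 > arr[5]=6
(1, 2): arr[1]=6 > arr[2]=4
(1, 4): arr[1]=6 > arr[4]=5
(3, 4): arr[3]=12 > arr[4]=5
(3, 5): arr[3]=12 > arr[5]=6

Total inversions: 9

The array has 9 inversion(s): (0,1), (0,2), (0,3), (0,4), (0,5), (1,2), (1,4), (3,4), (3,5). Each pair (i,j) satisfies i < j and arr[i] > arr[j].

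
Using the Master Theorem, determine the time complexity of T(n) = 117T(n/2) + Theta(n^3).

Master Theorem for T(n) = 117T(n/2) + O(n^3):

a = 117, b = 2, c = 3
log_b(a) = log_2(117) = 6.8704

Case 1: c = 3 < log_2(117) = 6.8704
T(n) = O(n^(log_2 117))

For T(n) = 117T(n/2) + O(n^3): log_2(117) = 6.8704. This is Case 1 of the Master Theorem (c < log_b(a), work dominated by leaves), giving O(n^(log_2 117)).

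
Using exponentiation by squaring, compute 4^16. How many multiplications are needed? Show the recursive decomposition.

Computing 4^16 by squaring (build up from 4^1; each line after the first costs one multiplication):

4^1 = 4
4^2 = (4^1)^2 = 4^2 = 16
4^4 = (4^2)^2 = 16^2 = 256
4^8 = (4^4)^2 = 256^2 = 65536
4^16 = (4^8)^2 = 65536^2 = 4294967296

Result: 4294967296
Multiplications needed: 4 (4 lines after 4^1)

4^16 = 4294967296. Using exponentiation by squaring, this requires 4 multiplications. The key idea: if the exponent is even, square the half-power; if odd, multiply by the base once.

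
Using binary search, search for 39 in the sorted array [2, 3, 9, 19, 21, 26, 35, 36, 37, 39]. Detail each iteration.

Binary search for 39 in [2, 3, 9, 19, 21, 26, 35, 36, 37, 39]:

lo=0, hi=9, mid=4, arr[mid]=21 -> 21 < 39, search right half
lo=5, hi=9, mid=7, arr[mid]=36 -> 36 < 39, search right half
lo=8, hi=9, mid=8, arr[mid]=37 -> 37 < 39, search right half
lo=9, hi=9, mid=9, arr[mid]=39 -> Found target at index 9!

Binary search finds 39 at index 9 after 4 comparisons. The search repeatedly halves the search space by comparing with the middle element.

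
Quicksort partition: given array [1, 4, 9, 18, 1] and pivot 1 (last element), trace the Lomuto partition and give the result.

Lomuto partition with pivot = 1:

Initial array: [1, 4, 9, 18, 1]

arr[0]=1 <= 1: swap with position 0, array becomes [1, 4, 9, 18, 1]
arr[1]=4 > 1: no swap
arr[2]=9 > 1: no swap
arr[3]=18 > 1: no swap

Place pivot at position 1: [1, 1, 9, 18, 4]
Pivot position: 1

After partitioning with pivot 1, the array becomes [1, 1, 9, 18, 4]. The pivot is placed at index 1. All elements to the left of the pivot are <= 1, and all elements to the right are > 1.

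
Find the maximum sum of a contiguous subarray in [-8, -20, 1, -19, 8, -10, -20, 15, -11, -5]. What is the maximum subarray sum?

Using Kadane's algorithm on [-8, -20, 1, -19, 8, -10, -20, 15, -11, -5]:

Scanning through the array:
Position 1 (value -20): max_ending_here = -20, max_so_far = -8
Position 2 (value 1): max_ending_here = 1, max_so_far = 1
Position 3 (value -19): max_ending_here = -18, max_so_far = 1
Position 4 (value 8): max_ending_here = 8, max_so_far = 8
Position 5 (value -10): max_ending_here = -2, max_so_far = 8
Position 6 (value -20): max_ending_here = -20, max_so_far = 8
Position 7 (value 15): max_ending_here = 15, max_so_far = 15
Position 8 (value -11): max_ending_here = 4, max_so_far = 15
Position 9 (value -5): max_ending_here = -1, max_so_far = 15

Maximum subarray: [15]
Maximum sum: 15

The maximum subarray is [15] with sum 15. This subarray runs from index 7 to index 7.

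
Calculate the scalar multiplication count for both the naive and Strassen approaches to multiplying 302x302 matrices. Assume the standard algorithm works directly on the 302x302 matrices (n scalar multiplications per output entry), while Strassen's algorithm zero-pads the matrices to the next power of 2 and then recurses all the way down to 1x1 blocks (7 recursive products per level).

Matrix multiplication for 302x302 matrices:

Strassen's algorithm requires power-of-2 dimensions. Pad 302x302 to 512x512 (next power of 2).

Standard algorithm: 302^3 = 27543608 multiplications
Strassen's algorithm: 7^(log2(512)) = 7^9 = 40353607 multiplications
Difference: 27543608 - 40353607 = -12809999 (Strassen uses MORE here due to padding overhead — for small or just-over-power-of-2 n, padding can outweigh the per-level savings)

Standard: 27543608 multiplications (302^3). Strassen: 40353607 multiplications (7^9, after padding to 512x512). Strassen reduces 8 recursive multiplications to 7 at each level.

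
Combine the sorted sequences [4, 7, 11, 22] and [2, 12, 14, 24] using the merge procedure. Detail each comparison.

Merging process:

Compare 4 vs 2: take 2 from right. Merged: [2]
Compare 4 vs 12: take 4 from left. Merged: [2, 4]
Compare 7 vs 12: take 7 from left. Merged: [2, 4, 7]
Compare 11 vs 12: take 11 from left. Merged: [2, 4, 7, 11]
Compare 22 vs 12: take 12 from right. Merged: [2, 4, 7, 11, 12]
Compare 22 vs 14: take 14 from right. Merged: [2, 4, 7, 11, 12, 14]
Compare 22 vs 24: take 22 from left. Merged: [2, 4, 7, 11, 12, 14, 22]
Append remaining from right: [24]. Merged: [2, 4, 7, 11, 12, 14, 22, 24]

Final merged array: [2, 4, 7, 11, 12, 14, 22, 24]
Total comparisons: 7

The merged array is [2, 4, 7, 11, 12, 14, 22, 24], requiring 7 comparisons. The merge step runs in O(n) time where n is the total number of elements.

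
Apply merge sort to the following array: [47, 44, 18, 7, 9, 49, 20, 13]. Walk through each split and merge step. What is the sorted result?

Merge sort trace:

Split: [47, 44, 18, 7, 9, 49, 20, 13] -> [47, 44, 18, 7] and [9, 49, 20, 13]
  Split: [47, 44, 18, 7] -> [47, 44] and [18, 7]
    Split: [47, 44] -> [47] and [44]
    Merge: [47] + [44] -> [44, 47]
    Split: [18, 7] -> [18] and [7]
    Merge: [18] + [7] -> [7, 18]
  Merge: [44, 47] + [7, 18] -> [7, 18, 44, 47]
  Split: [9, 49, 20, 13] -> [9, 49] and [20, 13]
    Split: [9, 49] -> [9] and [49]
    Merge: [9] + [49] -> [9, 49]
    Split: [20, 13] -> [20] and [13]
    Merge: [20] + [13] -> [13, 20]
  Merge: [9, 49] + [13, 20] -> [9, 13, 20, 49]
Merge: [7, 18, 44, 47] + [9, 13, 20, 49] -> [7, 9, 13, 18, 20, 44, 47, 49]

Final sorted array: [7, 9, 13, 18, 20, 44, 47, 49]

The merge sort proceeds by recursively splitting the array and merging sorted halves.
After all merges, the sorted array is [7, 9, 13, 18, 20, 44, 47, 49].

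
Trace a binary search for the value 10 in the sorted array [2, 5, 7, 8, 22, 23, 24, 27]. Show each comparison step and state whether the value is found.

Binary search for 10 in [2, 5, 7, 8, 22, 23, 24, 27]:

lo=0, hi=7, mid=3, arr[mid]=8 -> 8 < 10, search right half
lo=4, hi=7, mid=5, arr[mid]=23 -> 23 > 10, search left half
lo=4, hi=4, mid=4, arr[mid]=22 -> 22 > 10, search left half
lo=4 > hi=3, target 10 not found

Binary search determines that 10 is not in the array after 3 comparisons. The search space was exhausted without finding the target.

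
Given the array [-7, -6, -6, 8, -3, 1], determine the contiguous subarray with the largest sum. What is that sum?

Using Kadane's algorithm on [-7, -6, -6, 8, -3, 1]:

Scanning through the array:
Position 1 (value -6): max_ending_here = -6, max_so_far = -6
Position 2 (value -6): max_ending_here = -6, max_so_far = -6
Position 3 (value 8): max_ending_here = 8, max_so_far = 8
Position 4 (value -3): max_ending_here = 5, max_so_far = 8
Position 5 (value 1): max_ending_here = 6, max_so_far = 8

Maximum subarray: [8]
Maximum sum: 8

The maximum subarray is [8] with sum 8. This subarray runs from index 3 to index 3.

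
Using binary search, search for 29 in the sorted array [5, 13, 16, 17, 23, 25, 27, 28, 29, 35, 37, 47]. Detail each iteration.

Binary search for 29 in [5, 13, 16, 17, 23, 25, 27, 28, 29, 35, 37, 47]:

lo=0, hi=11, mid=5, arr[mid]=25 -> 25 < 29, search right half
lo=6, hi=11, mid=8, arr[mid]=29 -> Found target at index 8!

Binary search finds 29 at index 8 after 2 comparisons. The search repeatedly halves the search space by comparing with the middle element.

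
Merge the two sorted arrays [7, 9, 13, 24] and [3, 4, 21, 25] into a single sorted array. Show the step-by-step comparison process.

Merging process:

Compare 7 vs 3: take 3 from right. Merged: [3]
Compare 7 vs 4: take 4 from right. Merged: [3, 4]
Compare 7 vs 21: take 7 from left. Merged: [3, 4, 7]
Compare 9 vs 21: take 9 from left. Merged: [3, 4, 7, 9]
Compare 13 vs 21: take 13 from left. Merged: [3, 4, 7, 9, 13]
Compare 24 vs 21: take 21 from right. Merged: [3, 4, 7, 9, 13, 21]
Compare 24 vs 25: take 24 from left. Merged: [3, 4, 7, 9, 13, 21, 24]
Append remaining from right: [25]. Merged: [3, 4, 7, 9, 13, 21, 24, 25]

Final merged array: [3, 4, 7, 9, 13, 21, 24, 25]
Total comparisons: 7

The merged array is [3, 4, 7, 9, 13, 21, 24, 25], requiring 7 comparisons. The merge step runs in O(n) time where n is the total number of elements.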